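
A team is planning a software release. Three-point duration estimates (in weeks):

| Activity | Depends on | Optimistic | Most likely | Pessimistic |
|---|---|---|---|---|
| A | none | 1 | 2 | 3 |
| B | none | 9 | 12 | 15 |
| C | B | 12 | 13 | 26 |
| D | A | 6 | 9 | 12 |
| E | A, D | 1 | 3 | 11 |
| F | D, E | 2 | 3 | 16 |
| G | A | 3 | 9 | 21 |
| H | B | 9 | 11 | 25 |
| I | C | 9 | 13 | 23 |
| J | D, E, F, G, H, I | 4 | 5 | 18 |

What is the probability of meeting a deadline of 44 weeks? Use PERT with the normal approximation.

te_A = (1 + 4·2 + 3)/6 = 12/6 = 2; σ²_A = ((3−1)/6)² = 0.111
te_B = (9 + 4·12 + 15)/6 = 72/6 = 12; σ²_B = ((15−9)/6)² = 1.000
te_C = (12 + 4·13 + 26)/6 = 90/6 = 15; σ²_C = ((26−12)/6)² = 5.444
te_D = (6 + 4·9 + 12)/6 = 54/6 = 9; σ²_D = ((12−6)/6)² = 1.000
te_E = (1 + 4·3 + 11)/6 = 24/6 = 4; σ²_E = ((11−1)/6)² = 2.778
te_F = (2 + 4·3 + 16)/6 = 30/6 = 5; σ²_F = ((16−2)/6)² = 5.444
te_G = (3 + 4·9 + 21)/6 = 60/6 = 10; σ²_G = ((21−3)/6)² = 9.000
te_H = (9 + 4·11 + 25)/6 = 78/6 = 13; σ²_H = ((25−9)/6)² = 7.111
te_I = (9 + 4·13 + 23)/6 = 84/6 = 14; σ²_I = ((23−9)/6)² = 5.444
te_J = (4 + 4·5 + 18)/6 = 42/6 = 7; σ²_J = ((18−4)/6)² = 5.444

Forward pass:
ES_A = 0; EF_A = 2
ES_B = 0; EF_B = 12
ES_C = 12; EF_C = 12+15 = 27
ES_D = 2; EF_D = 2+9 = 11
ES_E = max(EF_A=2, EF_D=11) = 11; EF_E = 11+4 = 15
ES_F = max(EF_D=11, EF_E=15) = 15; EF_F = 15+5 = 20
ES_G = 2; EF_G = 2+10 = 12
ES_H = 12; EF_H = 12+13 = 25
ES_I = 27; EF_I = 27+14 = 41
ES_J = max(EF_D=11, EF_E=15, EF_F=20, EF_G=12, EF_H=25, EF_I=41) = 41; EF_J = 41+7 = 48
Expected project duration μ = 48 weeks. Critical path: B → C → I → J.

Variance along critical path = 1.000 + 5.444 + 5.444 + 5.444 = 17.333; σ = √17.333 = 4.163 weeks.
Z = (44 − 48) / 4.163 = -0.961
P(T ≤ 44) = Φ(-0.961) ≈ 0.168

0.168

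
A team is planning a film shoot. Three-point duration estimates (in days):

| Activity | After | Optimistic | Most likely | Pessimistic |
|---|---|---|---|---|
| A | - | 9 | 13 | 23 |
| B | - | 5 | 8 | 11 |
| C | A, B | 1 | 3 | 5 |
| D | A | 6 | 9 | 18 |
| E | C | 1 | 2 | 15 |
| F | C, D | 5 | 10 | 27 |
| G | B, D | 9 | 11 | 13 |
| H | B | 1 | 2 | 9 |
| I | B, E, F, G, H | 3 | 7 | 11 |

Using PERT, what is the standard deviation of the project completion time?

4.97 days

te_A = (9 + 4·13 + 23)/6 = 84/6 = 14; σ²_A = ((23−9)/6)² = 5.444
te_B = (5 + 4·8 + 11)/6 = 48/6 = 8; σ²_B = ((11−5)/6)² = 1.000
te_C = (1 + 4·3 + 5)/6 = 18/6 = 3; σ²_C = ((5−1)/6)² = 0.444
te_D = (6 + 4·9 + 18)/6 = 60/6 = 10; σ²_D = ((18−6)/6)² = 4.000
te_E = (1 + 4·2 + 15)/6 = 24/6 = 4; σ²_E = ((15−1)/6)² = 5.444
te_F = (5 + 4·10 + 27)/6 = 72/6 = 12; σ²_F = ((27−5)/6)² = 13.444
te_G = (9 + 4·11 + 13)/6 = 66/6 = 11; σ²_G = ((13−9)/6)² = 0.444
te_H = (1 + 4·2 + 9)/6 = 18/6 = 3; σ²_H = ((9−1)/6)² = 1.778
te_I = (3 + 4·7 + 11)/6 = 42/6 = 7; σ²_I = ((11−3)/6)² = 1.778

Forward pass:
ES_A = 0; EF_A = 14
ES_B = 0; EF_B = 8
ES_C = max(EF_A=14, EF_B=8) = 14; EF_C = 14+3 = 17
ES_D = 14; EF_D = 14+10 = 24
ES_E = 17; EF_E = 17+4 = 21
ES_F = max(EF_C=17, EF_D=24) = 24; EF_F = 24+12 = 36
ES_G = max(EF_B=8, EF_D=24) = 24; EF_G = 24+11 = 35
ES_H = 8; EF_H = 8+3 = 11
ES_I = max(EF_B=8, EF_E=21, EF_F=36, EF_G=35, EF_H=11) = 36; EF_I = 36+7 = 43
Expected project duration μ = 43 days. Critical path: A → D → F → I.

Variance along critical path = 5.444 + 4.000 + 13.444 + 1.778 = 24.667
σ = √24.667 = 4.967 days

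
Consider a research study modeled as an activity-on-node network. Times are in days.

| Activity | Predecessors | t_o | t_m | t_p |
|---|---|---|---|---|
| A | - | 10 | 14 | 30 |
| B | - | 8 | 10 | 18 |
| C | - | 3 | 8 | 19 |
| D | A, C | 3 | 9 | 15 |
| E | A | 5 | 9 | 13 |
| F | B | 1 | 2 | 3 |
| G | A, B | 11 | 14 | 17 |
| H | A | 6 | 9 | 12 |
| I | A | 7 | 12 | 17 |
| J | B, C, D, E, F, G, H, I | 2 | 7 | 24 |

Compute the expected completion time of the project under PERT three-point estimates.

te_A = (10 + 4·14 + 30)/6 = 96/6 = 16
te_B = (8 + 4·10 + 18)/6 = 66/6 = 11
te_C = (3 + 4·8 + 19)/6 = 54/6 = 9
te_D = (3 + 4·9 + 15)/6 = 54/6 = 9
te_E = (5 + 4·9 + 13)/6 = 54/6 = 9
te_F = (1 + 4·2 + 3)/6 = 12/6 = 2
te_G = (11 + 4·14 + 17)/6 = 84/6 = 14
te_H = (6 + 4·9 + 12)/6 = 54/6 = 9
te_I = (7 + 4·12 + 17)/6 = 72/6 = 12
te_J = (2 + 4·7 + 24)/6 = 54/6 = 9

Forward pass:
ES_A = 0; EF_A = 16
ES_B = 0; EF_B = 11
ES_C = 0; EF_C = 9
ES_D = max(EF_A=16, EF_C=9) = 16; EF_D = 16+9 = 25
ES_E = 16; EF_E = 16+9 = 25
ES_F = 11; EF_F = 11+2 = 13
ES_G = max(EF_A=16, EF_B=11) = 16; EF_G = 16+14 = 30
ES_H = 16; EF_H = 16+9 = 25
ES_I = 16; EF_I = 16+12 = 28
ES_J = max(EF_B=11, EF_C=9, EF_D=25, EF_E=25, EF_F=13, EF_G=30, EF_H=25, EF_I=28) = 30; EF_J = 30+9 = 39
Expected project duration μ = 39 days. Critical path: A → G → J.

39 days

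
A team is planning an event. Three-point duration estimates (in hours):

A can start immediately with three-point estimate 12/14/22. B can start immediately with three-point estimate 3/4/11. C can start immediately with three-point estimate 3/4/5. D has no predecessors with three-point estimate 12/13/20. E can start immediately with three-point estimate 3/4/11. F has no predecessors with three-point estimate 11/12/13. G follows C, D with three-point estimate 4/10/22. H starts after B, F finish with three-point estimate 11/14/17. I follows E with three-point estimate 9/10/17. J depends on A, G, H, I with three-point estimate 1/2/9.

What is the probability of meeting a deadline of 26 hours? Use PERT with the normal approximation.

0.039

te_A = (12 + 4·14 + 22)/6 = 90/6 = 15; σ²_A = ((22−12)/6)² = 2.778
te_B = (3 + 4·4 + 11)/6 = 30/6 = 5; σ²_B = ((11−3)/6)² = 1.778
te_C = (3 + 4·4 + 5)/6 = 24/6 = 4; σ²_C = ((5−3)/6)² = 0.111
te_D = (12 + 4·13 + 20)/6 = 84/6 = 14; σ²_D = ((20−12)/6)² = 1.778
te_E = (3 + 4·4 + 11)/6 = 30/6 = 5; σ²_E = ((11−3)/6)² = 1.778
te_F = (11 + 4·12 + 13)/6 = 72/6 = 12; σ²_F = ((13−11)/6)² = 0.111
te_G = (4 + 4·10 + 22)/6 = 66/6 = 11; σ²_G = ((22−4)/6)² = 9.000
te_H = (11 + 4·14 + 17)/6 = 84/6 = 14; σ²_H = ((17−11)/6)² = 1.000
te_I = (9 + 4·10 + 17)/6 = 66/6 = 11; σ²_I = ((17−9)/6)² = 1.778
te_J = (1 + 4·2 + 9)/6 = 18/6 = 3; σ²_J = ((9−1)/6)² = 1.778

Forward pass:
ES_A = 0; EF_A = 15
ES_B = 0; EF_B = 5
ES_C = 0; EF_C = 4
ES_D = 0; EF_D = 14
ES_E = 0; EF_E = 5
ES_F = 0; EF_F = 12
ES_G = max(EF_C=4, EF_D=14) = 14; EF_G = 14+11 = 25
ES_H = max(EF_B=5, EF_F=12) = 12; EF_H = 12+14 = 26
ES_I = 5; EF_I = 5+11 = 16
ES_J = max(EF_A=15, EF_G=25, EF_H=26, EF_I=16) = 26; EF_J = 26+3 = 29
Expected project duration μ = 29 hours. Critical path: F → H → J.

Variance along critical path = 0.111 + 1.000 + 1.778 = 2.889; σ = √2.889 = 1.700 hours.
Z = (26 − 29) / 1.700 = -1.765
P(T ≤ 26) = Φ(-1.765) ≈ 0.039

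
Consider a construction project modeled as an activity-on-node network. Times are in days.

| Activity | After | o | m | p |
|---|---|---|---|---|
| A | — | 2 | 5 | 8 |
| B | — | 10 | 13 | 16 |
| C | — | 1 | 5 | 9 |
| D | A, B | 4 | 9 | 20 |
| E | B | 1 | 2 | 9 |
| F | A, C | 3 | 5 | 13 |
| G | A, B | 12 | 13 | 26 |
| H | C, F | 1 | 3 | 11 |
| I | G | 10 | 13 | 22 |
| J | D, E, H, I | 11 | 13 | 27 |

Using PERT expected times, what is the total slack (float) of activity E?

te_A = (2 + 4·5 + 8)/6 = 30/6 = 5
te_B = (10 + 4·13 + 16)/6 = 78/6 = 13
te_C = (1 + 4·5 + 9)/6 = 30/6 = 5
te_D = (4 + 4·9 + 20)/6 = 60/6 = 10
te_E = (1 + 4·2 + 9)/6 = 18/6 = 3
te_F = (3 + 4·5 + 13)/6 = 36/6 = 6
te_G = (12 + 4·13 + 26)/6 = 90/6 = 15
te_H = (1 + 4·3 + 11)/6 = 24/6 = 4
te_I = (10 + 4·13 + 22)/6 = 84/6 = 14
te_J = (11 + 4·13 + 27)/6 = 90/6 = 15

Forward pass:
ES_A = 0; EF_A = 5
ES_B = 0; EF_B = 13
ES_C = 0; EF_C = 5
ES_D = max(EF_A=5, EF_B=13) = 13; EF_D = 13+10 = 23
ES_E = 13; EF_E = 13+3 = 16
ES_F = max(EF_A=5, EF_C=5) = 5; EF_F = 5+6 = 11
ES_G = max(EF_A=5, EF_B=13) = 13; EF_G = 13+15 = 28
ES_H = max(EF_C=5, EF_F=11) = 11; EF_H = 11+4 = 15
ES_I = 28; EF_I = 28+14 = 42
ES_J = max(EF_D=23, EF_E=16, EF_H=15, EF_I=42) = 42; EF_J = 42+15 = 57
Expected project duration μ = 57 days. Critical path: B → G → I → J.

Backward pass:
LF_J = 57; LS_J = 57−15 = 42
LF_I = LS_J = 42; LS_I = 42−14 = 28
LF_H = LS_J = 42; LS_H = 42−4 = 38
LF_G = LS_I = 28; LS_G = 28−15 = 13
LF_F = LS_H = 38; LS_F = 38−6 = 32
LF_E = LS_J = 42; LS_E = 42−3 = 39
LF_D = LS_J = 42; LS_D = 42−10 = 32
LF_C = min(LS_F=32, LS_H=38) = 32; LS_C = 32−5 = 27
LF_B = min(LS_D=32, LS_E=39, LS_G=13) = 13; LS_B = 13−13 = 0
LF_A = min(LS_D=32, LS_F=32, LS_G=13) = 13; LS_A = 13−5 = 8
Slack_E = LS_E − ES_E = 39 − 13 = 26

26 days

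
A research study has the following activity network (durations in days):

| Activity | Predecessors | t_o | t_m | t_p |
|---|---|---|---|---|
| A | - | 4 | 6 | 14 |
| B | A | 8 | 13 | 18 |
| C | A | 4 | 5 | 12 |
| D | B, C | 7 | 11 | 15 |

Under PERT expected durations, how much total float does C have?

te_A = (4 + 4·6 + 14)/6 = 42/6 = 7
te_B = (8 + 4·13 + 18)/6 = 78/6 = 13
te_C = (4 + 4·5 + 12)/6 = 36/6 = 6
te_D = (7 + 4·11 + 15)/6 = 66/6 = 11

Forward pass:
ES_A = 0; EF_A = 7
ES_B = 7; EF_B = 7+13 = 20
ES_C = 7; EF_C = 7+6 = 13
ES_D = max(EF_B=20, EF_C=13) = 20; EF_D = 20+11 = 31
Expected project duration μ = 31 days. Critical path: A → B → D.

Backward pass:
LF_D = 31; LS_D = 31−11 = 20
LF_C = LS_D = 20; LS_C = 20−6 = 14
LF_B = LS_D = 20; LS_B = 20−13 = 7
LF_A = min(LS_B=7, LS_C=14) = 7; LS_A = 7−7 = 0
Slack_C = LS_C − ES_C = 14 − 7 = 7

7 days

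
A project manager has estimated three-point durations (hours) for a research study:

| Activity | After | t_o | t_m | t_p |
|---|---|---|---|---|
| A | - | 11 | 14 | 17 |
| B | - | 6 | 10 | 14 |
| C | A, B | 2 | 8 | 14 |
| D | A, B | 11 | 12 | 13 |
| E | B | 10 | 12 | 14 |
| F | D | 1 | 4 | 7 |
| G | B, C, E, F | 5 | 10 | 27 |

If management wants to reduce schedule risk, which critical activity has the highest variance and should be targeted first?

te_A = (11 + 4·14 + 17)/6 = 84/6 = 14; σ²_A = ((17−11)/6)² = 1.000
te_B = (6 + 4·10 + 14)/6 = 60/6 = 10; σ²_B = ((14−6)/6)² = 1.778
te_C = (2 + 4·8 + 14)/6 = 48/6 = 8; σ²_C = ((14−2)/6)² = 4.000
te_D = (11 + 4·12 + 13)/6 = 72/6 = 12; σ²_D = ((13−11)/6)² = 0.111
te_E = (10 + 4·12 + 14)/6 = 72/6 = 12; σ²_E = ((14−10)/6)² = 0.444
te_F = (1 + 4·4 + 7)/6 = 24/6 = 4; σ²_F = ((7−1)/6)² = 1.000
te_G = (5 + 4·10 + 27)/6 = 72/6 = 12; σ²_G = ((27−5)/6)² = 13.444

Forward pass:
ES_A = 0; EF_A = 14
ES_B = 0; EF_B = 10
ES_C = max(EF_A=14, EF_B=10) = 14; EF_C = 14+8 = 22
ES_D = max(EF_A=14, EF_B=10) = 14; EF_D = 14+12 = 26
ES_E = 10; EF_E = 10+12 = 22
ES_F = 26; EF_F = 26+4 = 30
ES_G = max(EF_B=10, EF_C=22, EF_E=22, EF_F=30) = 30; EF_G = 30+12 = 42
Expected project duration μ = 42 hours. Critical path: A → D → F → G.

Variances on critical path: σ²_A=1.000, σ²_D=0.111, σ²_F=1.000, σ²_G=13.444.
Largest is σ²_G = 13.444.

G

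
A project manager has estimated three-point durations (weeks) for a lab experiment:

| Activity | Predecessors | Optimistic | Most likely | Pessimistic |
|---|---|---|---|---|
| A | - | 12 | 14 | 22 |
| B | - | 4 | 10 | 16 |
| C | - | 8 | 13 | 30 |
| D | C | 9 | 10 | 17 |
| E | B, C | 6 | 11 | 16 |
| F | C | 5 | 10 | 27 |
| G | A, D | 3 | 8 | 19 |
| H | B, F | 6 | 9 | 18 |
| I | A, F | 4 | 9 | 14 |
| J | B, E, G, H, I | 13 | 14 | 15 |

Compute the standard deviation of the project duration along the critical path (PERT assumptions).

te_A = (12 + 4·14 + 22)/6 = 90/6 = 15; σ²_A = ((22−12)/6)² = 2.778
te_B = (4 + 4·10 + 16)/6 = 60/6 = 10; σ²_B = ((16−4)/6)² = 4.000
te_C = (8 + 4·13 + 30)/6 = 90/6 = 15; σ²_C = ((30−8)/6)² = 13.444
te_D = (9 + 4·10 + 17)/6 = 66/6 = 11; σ²_D = ((17−9)/6)² = 1.778
te_E = (6 + 4·11 + 16)/6 = 66/6 = 11; σ²_E = ((16−6)/6)² = 2.778
te_F = (5 + 4·10 + 27)/6 = 72/6 = 12; σ²_F = ((27−5)/6)² = 13.444
te_G = (3 + 4·8 + 19)/6 = 54/6 = 9; σ²_G = ((19−3)/6)² = 7.111
te_H = (6 + 4·9 + 18)/6 = 60/6 = 10; σ²_H = ((18−6)/6)² = 4.000
te_I = (4 + 4·9 + 14)/6 = 54/6 = 9; σ²_I = ((14−4)/6)² = 2.778
te_J = (13 + 4·14 + 15)/6 = 84/6 = 14; σ²_J = ((15−13)/6)² = 0.111

Forward pass:
ES_A = 0; EF_A = 15
ES_B = 0; EF_B = 10
ES_C = 0; EF_C = 15
ES_D = 15; EF_D = 15+11 = 26
ES_E = max(EF_B=10, EF_C=15) = 15; EF_E = 15+11 = 26
ES_F = 15; EF_F = 15+12 = 27
ES_G = max(EF_A=15, EF_D=26) = 26; EF_G = 26+9 = 35
ES_H = max(EF_B=10, EF_F=27) = 27; EF_H = 27+10 = 37
ES_I = max(EF_A=15, EF_F=27) = 27; EF_I = 27+9 = 36
ES_J = max(EF_B=10, EF_E=26, EF_G=35, EF_H=37, EF_I=36) = 37; EF_J = 37+14 = 51
Expected project duration μ = 51 weeks. Critical path: C → F → H → J.

Variance along critical path = 13.444 + 13.444 + 4.000 + 0.111 = 31.000
σ = √31.000 = 5.568 weeks

5.57 weeks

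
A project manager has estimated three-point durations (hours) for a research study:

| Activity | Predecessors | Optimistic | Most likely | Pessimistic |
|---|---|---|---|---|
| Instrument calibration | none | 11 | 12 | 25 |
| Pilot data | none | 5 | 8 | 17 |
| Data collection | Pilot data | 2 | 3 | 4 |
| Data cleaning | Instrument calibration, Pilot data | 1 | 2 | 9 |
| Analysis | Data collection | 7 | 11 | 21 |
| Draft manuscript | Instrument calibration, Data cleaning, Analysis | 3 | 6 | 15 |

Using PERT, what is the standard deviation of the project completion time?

te_Instrument calibration = (11 + 4·12 + 25)/6 = 84/6 = 14; σ²_Instrument calibration = ((25−11)/6)² = 5.444
te_Pilot data = (5 + 4·8 + 17)/6 = 54/6 = 9; σ²_Pilot data = ((17−5)/6)² = 4.000
te_Data collection = (2 + 4·3 + 4)/6 = 18/6 = 3; σ²_Data collection = ((4−2)/6)² = 0.111
te_Data cleaning = (1 + 4·2 + 9)/6 = 18/6 = 3; σ²_Data cleaning = ((9−1)/6)² = 1.778
te_Analysis = (7 + 4·11 + 21)/6 = 72/6 = 12; σ²_Analysis = ((21−7)/6)² = 5.444
te_Draft manuscript = (3 + 4·6 + 15)/6 = 42/6 = 7; σ²_Draft manuscript = ((15−3)/6)² = 4.000

Forward pass:
ES_Instrument calibration = 0; EF_Instrument calibration = 14
ES_Pilot data = 0; EF_Pilot data = 9
ES_Data collection = 9; EF_Data collection = 9+3 = 12
ES_Data cleaning = max(EF_Instrument calibration=14, EF_Pilot data=9) = 14; EF_Data cleaning = 14+3 = 17
ES_Analysis = 12; EF_Analysis = 12+12 = 24
ES_Draft manuscript = max(EF_Instrument calibration=14, EF_Data cleaning=17, EF_Analysis=24) = 24; EF_Draft manuscript = 24+7 = 31
Expected project duration μ = 31 hours. Critical path: Pilot data → Data collection → Analysis → Draft manuscript.

Variance along critical path = 4.000 + 0.111 + 5.444 + 4.000 = 13.556
σ = √13.556 = 3.682 hours

3.68 hours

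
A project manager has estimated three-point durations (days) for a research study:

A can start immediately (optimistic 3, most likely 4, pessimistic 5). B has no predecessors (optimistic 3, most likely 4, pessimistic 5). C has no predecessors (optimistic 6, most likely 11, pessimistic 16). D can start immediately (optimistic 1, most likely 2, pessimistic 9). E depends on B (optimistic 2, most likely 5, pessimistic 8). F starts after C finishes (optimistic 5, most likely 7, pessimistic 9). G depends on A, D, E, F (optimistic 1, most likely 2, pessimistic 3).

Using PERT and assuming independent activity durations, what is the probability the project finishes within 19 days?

te_A = (3 + 4·4 + 5)/6 = 24/6 = 4; σ²_A = ((5−3)/6)² = 0.111
te_B = (3 + 4·4 + 5)/6 = 24/6 = 4; σ²_B = ((5−3)/6)² = 0.111
te_C = (6 + 4·11 + 16)/6 = 66/6 = 11; σ²_C = ((16−6)/6)² = 2.778
te_D = (1 + 4·2 + 9)/6 = 18/6 = 3; σ²_D = ((9−1)/6)² = 1.778
te_E = (2 + 4·5 + 8)/6 = 30/6 = 5; σ²_E = ((8−2)/6)² = 1.000
te_F = (5 + 4·7 + 9)/6 = 42/6 = 7; σ²_F = ((9−5)/6)² = 0.444
te_G = (1 + 4·2 + 3)/6 = 12/6 = 2; σ²_G = ((3−1)/6)² = 0.111

Forward pass:
ES_A = 0; EF_A = 4
ES_B = 0; EF_B = 4
ES_C = 0; EF_C = 11
ES_D = 0; EF_D = 3
ES_E = 4; EF_E = 4+5 = 9
ES_F = 11; EF_F = 11+7 = 18
ES_G = max(EF_A=4, EF_D=3, EF_E=9, EF_F=18) = 18; EF_G = 18+2 = 20
Expected project duration μ = 20 days. Critical path: C → F → G.

Variance along critical path = 2.778 + 0.444 + 0.111 = 3.333; σ = √3.333 = 1.826 days.
Z = (19 − 20) / 1.826 = -0.548
P(T ≤ 19) = Φ(-0.548) ≈ 0.292

0.292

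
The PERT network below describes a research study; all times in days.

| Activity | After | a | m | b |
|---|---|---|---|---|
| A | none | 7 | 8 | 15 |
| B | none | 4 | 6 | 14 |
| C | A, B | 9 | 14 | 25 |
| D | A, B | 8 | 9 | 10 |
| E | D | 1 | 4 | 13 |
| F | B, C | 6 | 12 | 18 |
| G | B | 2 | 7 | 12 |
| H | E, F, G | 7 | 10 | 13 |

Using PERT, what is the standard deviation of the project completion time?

te_A = (7 + 4·8 + 15)/6 = 54/6 = 9; σ²_A = ((15−7)/6)² = 1.778
te_B = (4 + 4·6 + 14)/6 = 42/6 = 7; σ²_B = ((14−4)/6)² = 2.778
te_C = (9 + 4·14 + 25)/6 = 90/6 = 15; σ²_C = ((25−9)/6)² = 7.111
te_D = (8 + 4·9 + 10)/6 = 54/6 = 9; σ²_D = ((10−8)/6)² = 0.111
te_E = (1 + 4·4 + 13)/6 = 30/6 = 5; σ²_E = ((13−1)/6)² = 4.000
te_F = (6 + 4·12 + 18)/6 = 72/6 = 12; σ²_F = ((18−6)/6)² = 4.000
te_G = (2 + 4·7 + 12)/6 = 42/6 = 7; σ²_G = ((12−2)/6)² = 2.778
te_H = (7 + 4·10 + 13)/6 = 60/6 = 10; σ²_H = ((13−7)/6)² = 1.000

Forward pass:
ES_A = 0; EF_A = 9
ES_B = 0; EF_B = 7
ES_C = max(EF_A=9, EF_B=7) = 9; EF_C = 9+15 = 24
ES_D = max(EF_A=9, EF_B=7) = 9; EF_D = 9+9 = 18
ES_E = 18; EF_E = 18+5 = 23
ES_F = max(EF_B=7, EF_C=24) = 24; EF_F = 24+12 = 36
ES_G = 7; EF_G = 7+7 = 14
ES_H = max(EF_E=23, EF_F=36, EF_G=14) = 36; EF_H = 36+10 = 46
Expected project duration μ = 46 days. Critical path: A → C → F → H.

Variance along critical path = 1.778 + 7.111 + 4.000 + 1.000 = 13.889
σ = √13.889 = 3.727 days

3.73 days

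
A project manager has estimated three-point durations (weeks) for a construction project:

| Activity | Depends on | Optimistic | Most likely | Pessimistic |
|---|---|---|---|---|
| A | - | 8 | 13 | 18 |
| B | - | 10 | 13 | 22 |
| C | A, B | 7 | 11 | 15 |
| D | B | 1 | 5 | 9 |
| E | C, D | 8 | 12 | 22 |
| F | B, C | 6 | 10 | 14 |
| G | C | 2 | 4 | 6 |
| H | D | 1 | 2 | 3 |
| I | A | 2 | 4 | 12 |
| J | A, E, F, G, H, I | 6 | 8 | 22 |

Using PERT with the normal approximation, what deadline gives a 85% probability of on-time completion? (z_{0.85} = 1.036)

te_A = (8 + 4·13 + 18)/6 = 78/6 = 13; σ²_A = ((18−8)/6)² = 2.778
te_B = (10 + 4·13 + 22)/6 = 84/6 = 14; σ²_B = ((22−10)/6)² = 4.000
te_C = (7 + 4·11 + 15)/6 = 66/6 = 11; σ²_C = ((15−7)/6)² = 1.778
te_D = (1 + 4·5 + 9)/6 = 30/6 = 5; σ²_D = ((9−1)/6)² = 1.778
te_E = (8 + 4·12 + 22)/6 = 78/6 = 13; σ²_E = ((22−8)/6)² = 5.444
te_F = (6 + 4·10 + 14)/6 = 60/6 = 10; σ²_F = ((14−6)/6)² = 1.778
te_G = (2 + 4·4 + 6)/6 = 24/6 = 4; σ²_G = ((6−2)/6)² = 0.444
te_H = (1 + 4·2 + 3)/6 = 12/6 = 2; σ²_H = ((3−1)/6)² = 0.111
te_I = (2 + 4·4 + 12)/6 = 30/6 = 5; σ²_I = ((12−2)/6)² = 2.778
te_J = (6 + 4·8 + 22)/6 = 60/6 = 10; σ²_J = ((22−6)/6)² = 7.111

Forward pass:
ES_A = 0; EF_A = 13
ES_B = 0; EF_B = 14
ES_C = max(EF_A=13, EF_B=14) = 14; EF_C = 14+11 = 25
ES_D = 14; EF_D = 14+5 = 19
ES_E = max(EF_C=25, EF_D=19) = 25; EF_E = 25+13 = 38
ES_F = max(EF_B=14, EF_C=25) = 25; EF_F = 25+10 = 35
ES_G = 25; EF_G = 25+4 = 29
ES_H = 19; EF_H = 19+2 = 21
ES_I = 13; EF_I = 13+5 = 18
ES_J = max(EF_A=13, EF_E=38, EF_F=35, EF_G=29, EF_H=21, EF_I=18) = 38; EF_J = 38+10 = 48
Expected project duration μ = 48 weeks. Critical path: B → C → E → J.

Variance along critical path = 4.000 + 1.778 + 5.444 + 7.111 = 18.333; σ = 4.282 weeks.
D = μ + z·σ = 48 + 1.036·4.282 = 52.4 weeks

52.4 weeks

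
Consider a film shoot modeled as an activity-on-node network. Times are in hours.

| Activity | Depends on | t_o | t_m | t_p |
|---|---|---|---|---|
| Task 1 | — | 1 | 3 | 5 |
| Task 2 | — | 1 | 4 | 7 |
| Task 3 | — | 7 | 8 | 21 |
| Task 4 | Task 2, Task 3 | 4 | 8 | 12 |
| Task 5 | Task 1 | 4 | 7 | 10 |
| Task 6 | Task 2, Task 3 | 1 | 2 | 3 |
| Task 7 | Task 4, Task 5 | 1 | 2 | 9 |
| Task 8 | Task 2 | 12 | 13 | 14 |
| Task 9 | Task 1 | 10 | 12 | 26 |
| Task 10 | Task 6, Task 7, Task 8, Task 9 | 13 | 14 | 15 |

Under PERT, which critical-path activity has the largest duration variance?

Task 3

te_Task 1 = (1 + 4·3 + 5)/6 = 18/6 = 3; σ²_Task 1 = ((5−1)/6)² = 0.444
te_Task 2 = (1 + 4·4 + 7)/6 = 24/6 = 4; σ²_Task 2 = ((7−1)/6)² = 1.000
te_Task 3 = (7 + 4·8 + 21)/6 = 60/6 = 10; σ²_Task 3 = ((21−7)/6)² = 5.444
te_Task 4 = (4 + 4·8 + 12)/6 = 48/6 = 8; σ²_Task 4 = ((12−4)/6)² = 1.778
te_Task 5 = (4 + 4·7 + 10)/6 = 42/6 = 7; σ²_Task 5 = ((10−4)/6)² = 1.000
te_Task 6 = (1 + 4·2 + 3)/6 = 12/6 = 2; σ²_Task 6 = ((3−1)/6)² = 0.111
te_Task 7 = (1 + 4·2 + 9)/6 = 18/6 = 3; σ²_Task 7 = ((9−1)/6)² = 1.778
te_Task 8 = (12 + 4·13 + 14)/6 = 78/6 = 13; σ²_Task 8 = ((14−12)/6)² = 0.111
te_Task 9 = (10 + 4·12 + 26)/6 = 84/6 = 14; σ²_Task 9 = ((26−10)/6)² = 7.111
te_Task 10 = (13 + 4·14 + 15)/6 = 84/6 = 14; σ²_Task 10 = ((15−13)/6)² = 0.111

Forward pass:
ES_Task 1 = 0; EF_Task 1 = 3
ES_Task 2 = 0; EF_Task 2 = 4
ES_Task 3 = 0; EF_Task 3 = 10
ES_Task 4 = max(EF_Task 2=4, EF_Task 3=10) = 10; EF_Task 4 = 10+8 = 18
ES_Task 5 = 3; EF_Task 5 = 3+7 = 10
ES_Task 6 = max(EF_Task 2=4, EF_Task 3=10) = 10; EF_Task 6 = 10+2 = 12
ES_Task 7 = max(EF_Task 4=18, EF_Task 5=10) = 18; EF_Task 7 = 18+3 = 21
ES_Task 8 = 4; EF_Task 8 = 4+13 = 17
ES_Task 9 = 3; EF_Task 9 = 3+14 = 17
ES_Task 10 = max(EF_Task 6=12, EF_Task 7=21, EF_Task 8=17, EF_Task 9=17) = 21; EF_Task 10 = 21+14 = 35
Expected project duration μ = 35 hours. Critical path: Task 3 → Task 4 → Task 7 → Task 10.

Variances on critical path: σ²_Task 3=5.444, σ²_Task 4=1.778, σ²_Task 7=1.778, σ²_Task 10=0.111.
Largest is σ²_Task 3 = 5.444.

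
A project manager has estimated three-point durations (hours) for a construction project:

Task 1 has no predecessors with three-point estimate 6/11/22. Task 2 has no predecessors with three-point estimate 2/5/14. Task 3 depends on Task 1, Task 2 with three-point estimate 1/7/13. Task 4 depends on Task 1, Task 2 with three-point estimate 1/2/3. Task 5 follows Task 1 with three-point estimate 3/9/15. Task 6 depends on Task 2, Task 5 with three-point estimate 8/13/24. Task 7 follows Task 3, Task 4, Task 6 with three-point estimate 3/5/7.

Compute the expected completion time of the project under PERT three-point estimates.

40 hours

te_Task 1 = (6 + 4·11 + 22)/6 = 72/6 = 12
te_Task 2 = (2 + 4·5 + 14)/6 = 36/6 = 6
te_Task 3 = (1 + 4·7 + 13)/6 = 42/6 = 7
te_Task 4 = (1 + 4·2 + 3)/6 = 12/6 = 2
te_Task 5 = (3 + 4·9 + 15)/6 = 54/6 = 9
te_Task 6 = (8 + 4·13 + 24)/6 = 84/6 = 14
te_Task 7 = (3 + 4·5 + 7)/6 = 30/6 = 5

Forward pass:
ES_Task 1 = 0; EF_Task 1 = 12
ES_Task 2 = 0; EF_Task 2 = 6
ES_Task 3 = max(EF_Task 1=12, EF_Task 2=6) = 12; EF_Task 3 = 12+7 = 19
ES_Task 4 = max(EF_Task 1=12, EF_Task 2=6) = 12; EF_Task 4 = 12+2 = 14
ES_Task 5 = 12; EF_Task 5 = 12+9 = 21
ES_Task 6 = max(EF_Task 2=6, EF_Task 5=21) = 21; EF_Task 6 = 21+14 = 35
ES_Task 7 = max(EF_Task 3=19, EF_Task 4=14, EF_Task 6=35) = 35; EF_Task 7 = 35+5 = 40
Expected project duration μ = 40 hours. Critical path: Task 1 → Task 5 → Task 6 → Task 7.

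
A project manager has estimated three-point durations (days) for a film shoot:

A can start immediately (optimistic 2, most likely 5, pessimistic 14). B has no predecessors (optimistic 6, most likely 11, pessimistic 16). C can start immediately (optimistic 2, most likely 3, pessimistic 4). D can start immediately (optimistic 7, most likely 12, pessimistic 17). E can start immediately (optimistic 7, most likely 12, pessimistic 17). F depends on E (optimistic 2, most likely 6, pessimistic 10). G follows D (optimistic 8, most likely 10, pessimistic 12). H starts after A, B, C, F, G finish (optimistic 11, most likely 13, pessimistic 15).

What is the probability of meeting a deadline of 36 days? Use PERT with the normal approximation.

te_A = (2 + 4·5 + 14)/6 = 36/6 = 6; σ²_A = ((14−2)/6)² = 4.000
te_B = (6 + 4·11 + 16)/6 = 66/6 = 11; σ²_B = ((16−6)/6)² = 2.778
te_C = (2 + 4·3 + 4)/6 = 18/6 = 3; σ²_C = ((4−2)/6)² = 0.111
te_D = (7 + 4·12 + 17)/6 = 72/6 = 12; σ²_D = ((17−7)/6)² = 2.778
te_E = (7 + 4·12 + 17)/6 = 72/6 = 12; σ²_E = ((17−7)/6)² = 2.778
te_F = (2 + 4·6 + 10)/6 = 36/6 = 6; σ²_F = ((10−2)/6)² = 1.778
te_G = (8 + 4·10 + 12)/6 = 60/6 = 10; σ²_G = ((12−8)/6)² = 0.444
te_H = (11 + 4·13 + 15)/6 = 78/6 = 13; σ²_H = ((15−11)/6)² = 0.444

Forward pass:
ES_A = 0; EF_A = 6
ES_B = 0; EF_B = 11
ES_C = 0; EF_C = 3
ES_D = 0; EF_D = 12
ES_E = 0; EF_E = 12
ES_F = 12; EF_F = 12+6 = 18
ES_G = 12; EF_G = 12+10 = 22
ES_H = max(EF_A=6, EF_B=11, EF_C=3, EF_F=18, EF_G=22) = 22; EF_H = 22+13 = 35
Expected project duration μ = 35 days. Critical path: D → G → H.

Variance along critical path = 2.778 + 0.444 + 0.444 = 3.667; σ = √3.667 = 1.915 days.
Z = (36 − 35) / 1.915 = 0.522
P(T ≤ 36) = Φ(0.522) ≈ 0.699

0.699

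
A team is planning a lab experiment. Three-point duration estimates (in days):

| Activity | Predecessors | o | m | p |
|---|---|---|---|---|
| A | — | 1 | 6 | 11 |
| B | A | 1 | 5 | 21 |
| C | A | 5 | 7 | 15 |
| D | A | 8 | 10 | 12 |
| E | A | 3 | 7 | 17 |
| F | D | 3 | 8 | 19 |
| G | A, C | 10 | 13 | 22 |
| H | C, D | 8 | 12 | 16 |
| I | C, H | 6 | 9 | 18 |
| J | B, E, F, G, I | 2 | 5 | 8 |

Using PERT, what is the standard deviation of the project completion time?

3.16 days

te_A = (1 + 4·6 + 11)/6 = 36/6 = 6; σ²_A = ((11−1)/6)² = 2.778
te_B = (1 + 4·5 + 21)/6 = 42/6 = 7; σ²_B = ((21−1)/6)² = 11.111
te_C = (5 + 4·7 + 15)/6 = 48/6 = 8; σ²_C = ((15−5)/6)² = 2.778
te_D = (8 + 4·10 + 12)/6 = 60/6 = 10; σ²_D = ((12−8)/6)² = 0.444
te_E = (3 + 4·7 + 17)/6 = 48/6 = 8; σ²_E = ((17−3)/6)² = 5.444
te_F = (3 + 4·8 + 19)/6 = 54/6 = 9; σ²_F = ((19−3)/6)² = 7.111
te_G = (10 + 4·13 + 22)/6 = 84/6 = 14; σ²_G = ((22−10)/6)² = 4.000
te_H = (8 + 4·12 + 16)/6 = 72/6 = 12; σ²_H = ((16−8)/6)² = 1.778
te_I = (6 + 4·9 + 18)/6 = 60/6 = 10; σ²_I = ((18−6)/6)² = 4.000
te_J = (2 + 4·5 + 8)/6 = 30/6 = 5; σ²_J = ((8−2)/6)² = 1.000

Forward pass:
ES_A = 0; EF_A = 6
ES_B = 6; EF_B = 6+7 = 13
ES_C = 6; EF_C = 6+8 = 14
ES_D = 6; EF_D = 6+10 = 16
ES_E = 6; EF_E = 6+8 = 14
ES_F = 16; EF_F = 16+9 = 25
ES_G = max(EF_A=6, EF_C=14) = 14; EF_G = 14+14 = 28
ES_H = max(EF_C=14, EF_D=16) = 16; EF_H = 16+12 = 28
ES_I = max(EF_C=14, EF_H=28) = 28; EF_I = 28+10 = 38
ES_J = max(EF_B=13, EF_E=14, EF_F=25, EF_G=28, EF_I=38) = 38; EF_J = 38+5 = 43
Expected project duration μ = 43 days. Critical path: A → D → H → I → J.

Variance along critical path = 2.778 + 0.444 + 1.778 + 4.000 + 1.000 = 10.000
σ = √10.000 = 3.162 days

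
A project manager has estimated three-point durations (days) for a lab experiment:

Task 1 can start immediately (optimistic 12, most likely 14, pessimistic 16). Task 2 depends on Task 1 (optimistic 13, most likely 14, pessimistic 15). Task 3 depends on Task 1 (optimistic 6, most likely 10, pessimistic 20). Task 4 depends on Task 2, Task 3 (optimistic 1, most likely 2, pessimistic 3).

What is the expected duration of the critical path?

te_Task 1 = (12 + 4·14 + 16)/6 = 84/6 = 14
te_Task 2 = (13 + 4·14 + 15)/6 = 84/6 = 14
te_Task 3 = (6 + 4·10 + 20)/6 = 66/6 = 11
te_Task 4 = (1 + 4·2 + 3)/6 = 12/6 = 2

Forward pass:
ES_Task 1 = 0; EF_Task 1 = 14
ES_Task 2 = 14; EF_Task 2 = 14+14 = 28
ES_Task 3 = 14; EF_Task 3 = 14+11 = 25
ES_Task 4 = max(EF_Task 2=28, EF_Task 3=25) = 28; EF_Task 4 = 28+2 = 30
Expected project duration μ = 30 days. Critical path: Task 1 → Task 2 → Task 4.

30 days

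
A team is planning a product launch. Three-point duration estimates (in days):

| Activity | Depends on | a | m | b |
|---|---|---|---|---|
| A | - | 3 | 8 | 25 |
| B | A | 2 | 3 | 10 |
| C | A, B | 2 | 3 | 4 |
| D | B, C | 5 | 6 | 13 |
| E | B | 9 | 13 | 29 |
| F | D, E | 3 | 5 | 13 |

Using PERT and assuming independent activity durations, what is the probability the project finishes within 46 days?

te_A = (3 + 4·8 + 25)/6 = 60/6 = 10; σ²_A = ((25−3)/6)² = 13.444
te_B = (2 + 4·3 + 10)/6 = 24/6 = 4; σ²_B = ((10−2)/6)² = 1.778
te_C = (2 + 4·3 + 4)/6 = 18/6 = 3; σ²_C = ((4−2)/6)² = 0.111
te_D = (5 + 4·6 + 13)/6 = 42/6 = 7; σ²_D = ((13−5)/6)² = 1.778
te_E = (9 + 4·13 + 29)/6 = 90/6 = 15; σ²_E = ((29−9)/6)² = 11.111
te_F = (3 + 4·5 + 13)/6 = 36/6 = 6; σ²_F = ((13−3)/6)² = 2.778

Forward pass:
ES_A = 0; EF_A = 10
ES_B = 10; EF_B = 10+4 = 14
ES_C = max(EF_A=10, EF_B=14) = 14; EF_C = 14+3 = 17
ES_D = max(EF_B=14, EF_C=17) = 17; EF_D = 17+7 = 24
ES_E = 14; EF_E = 14+15 = 29
ES_F = max(EF_D=24, EF_E=29) = 29; EF_F = 29+6 = 35
Expected project duration μ = 35 days. Critical path: A → B → E → F.

Variance along critical path = 13.444 + 1.778 + 11.111 + 2.778 = 29.111; σ = √29.111 = 5.395 days.
Z = (46 − 35) / 5.395 = 2.039
P(T ≤ 46) = Φ(2.039) ≈ 0.979

0.979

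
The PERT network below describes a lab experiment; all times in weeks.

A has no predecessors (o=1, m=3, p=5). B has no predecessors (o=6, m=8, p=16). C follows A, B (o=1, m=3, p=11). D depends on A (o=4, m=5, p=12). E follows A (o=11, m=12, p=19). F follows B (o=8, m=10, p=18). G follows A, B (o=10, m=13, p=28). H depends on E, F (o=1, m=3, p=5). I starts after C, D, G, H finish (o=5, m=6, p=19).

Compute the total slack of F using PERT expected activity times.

1 weeks

te_A = (1 + 4·3 + 5)/6 = 18/6 = 3
te_B = (6 + 4·8 + 16)/6 = 54/6 = 9
te_C = (1 + 4·3 + 11)/6 = 24/6 = 4
te_D = (4 + 4·5 + 12)/6 = 36/6 = 6
te_E = (11 + 4·12 + 19)/6 = 78/6 = 13
te_F = (8 + 4·10 + 18)/6 = 66/6 = 11
te_G = (10 + 4·13 + 28)/6 = 90/6 = 15
te_H = (1 + 4·3 + 5)/6 = 18/6 = 3
te_I = (5 + 4·6 + 19)/6 = 48/6 = 8

Forward pass:
ES_A = 0; EF_A = 3
ES_B = 0; EF_B = 9
ES_C = max(EF_A=3, EF_B=9) = 9; EF_C = 9+4 = 13
ES_D = 3; EF_D = 3+6 = 9
ES_E = 3; EF_E = 3+13 = 16
ES_F = 9; EF_F = 9+11 = 20
ES_G = max(EF_A=3, EF_B=9) = 9; EF_G = 9+15 = 24
ES_H = max(EF_E=16, EF_F=20) = 20; EF_H = 20+3 = 23
ES_I = max(EF_C=13, EF_D=9, EF_G=24, EF_H=23) = 24; EF_I = 24+8 = 32
Expected project duration μ = 32 weeks. Critical path: B → G → I.

Backward pass:
LF_I = 32; LS_I = 32−8 = 24
LF_H = LS_I = 24; LS_H = 24−3 = 21
LF_G = LS_I = 24; LS_G = 24−15 = 9
LF_F = LS_H = 21; LS_F = 21−11 = 10
LF_E = LS_H = 21; LS_E = 21−13 = 8
LF_D = LS_I = 24; LS_D = 24−6 = 18
LF_C = LS_I = 24; LS_C = 24−4 = 20
LF_B = min(LS_C=20, LS_F=10, LS_G=9) = 9; LS_B = 9−9 = 0
LF_A = min(LS_C=20, LS_D=18, LS_E=8, LS_G=9) = 8; LS_A = 8−3 = 5
Slack_F = LS_F − ES_F = 10 − 9 = 1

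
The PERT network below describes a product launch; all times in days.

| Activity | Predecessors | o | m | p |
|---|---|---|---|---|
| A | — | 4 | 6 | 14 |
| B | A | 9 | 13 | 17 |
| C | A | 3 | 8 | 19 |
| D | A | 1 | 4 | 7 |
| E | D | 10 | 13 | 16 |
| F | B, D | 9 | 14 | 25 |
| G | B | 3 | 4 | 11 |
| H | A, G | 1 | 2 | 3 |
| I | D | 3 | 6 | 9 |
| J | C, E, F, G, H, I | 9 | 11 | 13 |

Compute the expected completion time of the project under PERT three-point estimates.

46 days

te_A = (4 + 4·6 + 14)/6 = 42/6 = 7
te_B = (9 + 4·13 + 17)/6 = 78/6 = 13
te_C = (3 + 4·8 + 19)/6 = 54/6 = 9
te_D = (1 + 4·4 + 7)/6 = 24/6 = 4
te_E = (10 + 4·13 + 16)/6 = 78/6 = 13
te_F = (9 + 4·14 + 25)/6 = 90/6 = 15
te_G = (3 + 4·4 + 11)/6 = 30/6 = 5
te_H = (1 + 4·2 + 3)/6 = 12/6 = 2
te_I = (3 + 4·6 + 9)/6 = 36/6 = 6
te_J = (9 + 4·11 + 13)/6 = 66/6 = 11

Forward pass:
ES_A = 0; EF_A = 7
ES_B = 7; EF_B = 7+13 = 20
ES_C = 7; EF_C = 7+9 = 16
ES_D = 7; EF_D = 7+4 = 11
ES_E = 11; EF_E = 11+13 = 24
ES_F = max(EF_B=20, EF_D=11) = 20; EF_F = 20+15 = 35
ES_G = 20; EF_G = 20+5 = 25
ES_H = max(EF_A=7, EF_G=25) = 25; EF_H = 25+2 = 27
ES_I = 11; EF_I = 11+6 = 17
ES_J = max(EF_C=16, EF_E=24, EF_F=35, EF_G=25, EF_H=27, EF_I=17) = 35; EF_J = 35+11 = 46
Expected project duration μ = 46 days. Critical path: A → B → F → J.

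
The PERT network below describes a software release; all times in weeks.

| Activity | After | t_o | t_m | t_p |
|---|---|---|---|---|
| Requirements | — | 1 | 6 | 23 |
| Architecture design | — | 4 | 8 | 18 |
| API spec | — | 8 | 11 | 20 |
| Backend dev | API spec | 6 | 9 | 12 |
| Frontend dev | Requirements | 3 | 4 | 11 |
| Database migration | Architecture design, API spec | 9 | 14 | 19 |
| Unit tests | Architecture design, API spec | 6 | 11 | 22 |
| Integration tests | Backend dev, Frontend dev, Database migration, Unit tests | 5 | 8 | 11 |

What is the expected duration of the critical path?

te_Requirements = (1 + 4·6 + 23)/6 = 48/6 = 8
te_Architecture design = (4 + 4·8 + 18)/6 = 54/6 = 9
te_API spec = (8 + 4·11 + 20)/6 = 72/6 = 12
te_Backend dev = (6 + 4·9 + 12)/6 = 54/6 = 9
te_Frontend dev = (3 + 4·4 + 11)/6 = 30/6 = 5
te_Database migration = (9 + 4·14 + 19)/6 = 84/6 = 14
te_Unit tests = (6 + 4·11 + 22)/6 = 72/6 = 12
te_Integration tests = (5 + 4·8 + 11)/6 = 48/6 = 8

Forward pass:
ES_Requirements = 0; EF_Requirements = 8
ES_Architecture design = 0; EF_Architecture design = 9
ES_API spec = 0; EF_API spec = 12
ES_Backend dev = 12; EF_Backend dev = 12+9 = 21
ES_Frontend dev = 8; EF_Frontend dev = 8+5 = 13
ES_Database migration = max(EF_Architecture design=9, EF_API spec=12) = 12; EF_Database migration = 12+14 = 26
ES_Unit tests = max(EF_Architecture design=9, EF_API spec=12) = 12; EF_Unit tests = 12+12 = 24
ES_Integration tests = max(EF_Backend dev=21, EF_Frontend dev=13, EF_Database migration=26, EF_Unit tests=24) = 26; EF_Integration tests = 26+8 = 34
Expected project duration μ = 34 weeks. Critical path: API spec → Database migration → Integration tests.

34 weeks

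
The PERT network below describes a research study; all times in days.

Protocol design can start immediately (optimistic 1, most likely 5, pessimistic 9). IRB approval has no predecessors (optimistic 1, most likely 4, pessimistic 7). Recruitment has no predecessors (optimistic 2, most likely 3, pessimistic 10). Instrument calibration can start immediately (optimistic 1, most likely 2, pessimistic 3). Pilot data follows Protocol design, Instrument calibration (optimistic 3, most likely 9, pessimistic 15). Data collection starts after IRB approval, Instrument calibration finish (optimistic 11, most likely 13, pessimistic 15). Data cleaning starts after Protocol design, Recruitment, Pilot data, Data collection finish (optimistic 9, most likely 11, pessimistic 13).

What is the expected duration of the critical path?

28 days

te_Protocol design = (1 + 4·5 + 9)/6 = 30/6 = 5
te_IRB approval = (1 + 4·4 + 7)/6 = 24/6 = 4
te_Recruitment = (2 + 4·3 + 10)/6 = 24/6 = 4
te_Instrument calibration = (1 + 4·2 + 3)/6 = 12/6 = 2
te_Pilot data = (3 + 4·9 + 15)/6 = 54/6 = 9
te_Data collection = (11 + 4·13 + 15)/6 = 78/6 = 13
te_Data cleaning = (9 + 4·11 + 13)/6 = 66/6 = 11

Forward pass:
ES_Protocol design = 0; EF_Protocol design = 5
ES_IRB approval = 0; EF_IRB approval = 4
ES_Recruitment = 0; EF_Recruitment = 4
ES_Instrument calibration = 0; EF_Instrument calibration = 2
ES_Pilot data = max(EF_Protocol design=5, EF_Instrument calibration=2) = 5; EF_Pilot data = 5+9 = 14
ES_Data collection = max(EF_IRB approval=4, EF_Instrument calibration=2) = 4; EF_Data collection = 4+13 = 17
ES_Data cleaning = max(EF_Protocol design=5, EF_Recruitment=4, EF_Pilot data=14, EF_Data collection=17) = 17; EF_Data cleaning = 17+11 = 28
Expected project duration μ = 28 days. Critical path: IRB approval → Data collection → Data cleaning.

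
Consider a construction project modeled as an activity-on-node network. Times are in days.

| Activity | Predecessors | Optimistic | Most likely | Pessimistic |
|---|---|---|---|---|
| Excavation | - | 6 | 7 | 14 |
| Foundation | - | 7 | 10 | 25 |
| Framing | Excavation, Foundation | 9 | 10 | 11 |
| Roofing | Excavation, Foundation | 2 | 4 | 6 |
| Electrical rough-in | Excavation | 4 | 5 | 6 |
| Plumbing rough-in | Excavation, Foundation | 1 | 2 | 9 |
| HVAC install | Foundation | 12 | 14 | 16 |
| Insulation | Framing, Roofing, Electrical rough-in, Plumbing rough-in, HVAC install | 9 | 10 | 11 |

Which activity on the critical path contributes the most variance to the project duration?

te_Excavation = (6 + 4·7 + 14)/6 = 48/6 = 8; σ²_Excavation = ((14−6)/6)² = 1.778
te_Foundation = (7 + 4·10 + 25)/6 = 72/6 = 12; σ²_Foundation = ((25−7)/6)² = 9.000
te_Framing = (9 + 4·10 + 11)/6 = 60/6 = 10; σ²_Framing = ((11−9)/6)² = 0.111
te_Roofing = (2 + 4·4 + 6)/6 = 24/6 = 4; σ²_Roofing = ((6−2)/6)² = 0.444
te_Electrical rough-in = (4 + 4·5 + 6)/6 = 30/6 = 5; σ²_Electrical rough-in = ((6−4)/6)² = 0.111
te_Plumbing rough-in = (1 + 4·2 + 9)/6 = 18/6 = 3; σ²_Plumbing rough-in = ((9−1)/6)² = 1.778
te_HVAC install = (12 + 4·14 + 16)/6 = 84/6 = 14; σ²_HVAC install = ((16−12)/6)² = 0.444
te_Insulation = (9 + 4·10 + 11)/6 = 60/6 = 10; σ²_Insulation = ((11−9)/6)² = 0.111

Forward pass:
ES_Excavation = 0; EF_Excavation = 8
ES_Foundation = 0; EF_Foundation = 12
ES_Framing = max(EF_Excavation=8, EF_Foundation=12) = 12; EF_Framing = 12+10 = 22
ES_Roofing = max(EF_Excavation=8, EF_Foundation=12) = 12; EF_Roofing = 12+4 = 16
ES_Electrical rough-in = 8; EF_Electrical rough-in = 8+5 = 13
ES_Plumbing rough-in = max(EF_Excavation=8, EF_Foundation=12) = 12; EF_Plumbing rough-in = 12+3 = 15
ES_HVAC install = 12; EF_HVAC install = 12+14 = 26
ES_Insulation = max(EF_Framing=22, EF_Roofing=16, EF_Electrical rough-in=13, EF_Plumbing rough-in=15, EF_HVAC install=26) = 26; EF_Insulation = 26+10 = 36
Expected project duration μ = 36 days. Critical path: Foundation → HVAC install → Insulation.

Variances on critical path: σ²_Foundation=9.000, σ²_HVAC install=0.444, σ²_Insulation=0.111.
Largest is σ²_Foundation = 9.000.

Foundation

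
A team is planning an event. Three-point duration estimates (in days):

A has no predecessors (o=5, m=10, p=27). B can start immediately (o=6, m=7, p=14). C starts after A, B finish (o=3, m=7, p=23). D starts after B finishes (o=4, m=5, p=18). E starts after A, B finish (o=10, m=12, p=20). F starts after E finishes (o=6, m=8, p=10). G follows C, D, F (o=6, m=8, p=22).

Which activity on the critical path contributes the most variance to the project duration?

te_A = (5 + 4·10 + 27)/6 = 72/6 = 12; σ²_A = ((27−5)/6)² = 13.444
te_B = (6 + 4·7 + 14)/6 = 48/6 = 8; σ²_B = ((14−6)/6)² = 1.778
te_C = (3 + 4·7 + 23)/6 = 54/6 = 9; σ²_C = ((23−3)/6)² = 11.111
te_D = (4 + 4·5 + 18)/6 = 42/6 = 7; σ²_D = ((18−4)/6)² = 5.444
te_E = (10 + 4·12 + 20)/6 = 78/6 = 13; σ²_E = ((20−10)/6)² = 2.778
te_F = (6 + 4·8 + 10)/6 = 48/6 = 8; σ²_F = ((10−6)/6)² = 0.444
te_G = (6 + 4·8 + 22)/6 = 60/6 = 10; σ²_G = ((22−6)/6)² = 7.111

Forward pass:
ES_A = 0; EF_A = 12
ES_B = 0; EF_B = 8
ES_C = max(EF_A=12, EF_B=8) = 12; EF_C = 12+9 = 21
ES_D = 8; EF_D = 8+7 = 15
ES_E = max(EF_A=12, EF_B=8) = 12; EF_E = 12+13 = 25
ES_F = 25; EF_F = 25+8 = 33
ES_G = max(EF_C=21, EF_D=15, EF_F=33) = 33; EF_G = 33+10 = 43
Expected project duration μ = 43 days. Critical path: A → E → F → G.

Variances on critical path: σ²_A=13.444, σ²_E=2.778, σ²_F=0.444, σ²_G=7.111.
Largest is σ²_A = 13.444.

A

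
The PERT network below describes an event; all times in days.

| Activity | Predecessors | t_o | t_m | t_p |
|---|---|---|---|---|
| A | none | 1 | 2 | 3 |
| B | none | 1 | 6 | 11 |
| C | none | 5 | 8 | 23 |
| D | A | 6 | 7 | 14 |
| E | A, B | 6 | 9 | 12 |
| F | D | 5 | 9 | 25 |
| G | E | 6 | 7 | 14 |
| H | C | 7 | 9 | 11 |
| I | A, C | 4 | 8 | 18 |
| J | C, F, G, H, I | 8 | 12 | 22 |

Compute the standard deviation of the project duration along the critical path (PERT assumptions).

3.32 days

te_A = (1 + 4·2 + 3)/6 = 12/6 = 2; σ²_A = ((3−1)/6)² = 0.111
te_B = (1 + 4·6 + 11)/6 = 36/6 = 6; σ²_B = ((11−1)/6)² = 2.778
te_C = (5 + 4·8 + 23)/6 = 60/6 = 10; σ²_C = ((23−5)/6)² = 9.000
te_D = (6 + 4·7 + 14)/6 = 48/6 = 8; σ²_D = ((14−6)/6)² = 1.778
te_E = (6 + 4·9 + 12)/6 = 54/6 = 9; σ²_E = ((12−6)/6)² = 1.000
te_F = (5 + 4·9 + 25)/6 = 66/6 = 11; σ²_F = ((25−5)/6)² = 11.111
te_G = (6 + 4·7 + 14)/6 = 48/6 = 8; σ²_G = ((14−6)/6)² = 1.778
te_H = (7 + 4·9 + 11)/6 = 54/6 = 9; σ²_H = ((11−7)/6)² = 0.444
te_I = (4 + 4·8 + 18)/6 = 54/6 = 9; σ²_I = ((18−4)/6)² = 5.444
te_J = (8 + 4·12 + 22)/6 = 78/6 = 13; σ²_J = ((22−8)/6)² = 5.444

Forward pass:
ES_A = 0; EF_A = 2
ES_B = 0; EF_B = 6
ES_C = 0; EF_C = 10
ES_D = 2; EF_D = 2+8 = 10
ES_E = max(EF_A=2, EF_B=6) = 6; EF_E = 6+9 = 15
ES_F = 10; EF_F = 10+11 = 21
ES_G = 15; EF_G = 15+8 = 23
ES_H = 10; EF_H = 10+9 = 19
ES_I = max(EF_A=2, EF_C=10) = 10; EF_I = 10+9 = 19
ES_J = max(EF_C=10, EF_F=21, EF_G=23, EF_H=19, EF_I=19) = 23; EF_J = 23+13 = 36
Expected project duration μ = 36 days. Critical path: B → E → G → J.

Variance along critical path = 2.778 + 1.000 + 1.778 + 5.444 = 11.000
σ = √11.000 = 3.317 days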